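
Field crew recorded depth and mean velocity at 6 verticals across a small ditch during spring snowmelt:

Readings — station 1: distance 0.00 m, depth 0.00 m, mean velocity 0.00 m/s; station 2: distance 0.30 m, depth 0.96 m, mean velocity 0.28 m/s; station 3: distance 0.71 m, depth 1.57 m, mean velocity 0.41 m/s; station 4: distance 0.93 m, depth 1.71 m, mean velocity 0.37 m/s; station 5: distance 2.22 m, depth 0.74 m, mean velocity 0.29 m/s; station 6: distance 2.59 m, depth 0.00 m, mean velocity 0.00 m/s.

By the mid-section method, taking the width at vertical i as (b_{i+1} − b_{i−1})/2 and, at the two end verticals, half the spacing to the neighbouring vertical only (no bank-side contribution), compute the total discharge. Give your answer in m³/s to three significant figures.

0.954 m³/s

w_2 = (0.71 − 0.00)/2 = 0.355 m; q_2 = 0.28 × 0.96 × 0.355 = 0.09542 m³/s
w_3 = (0.93 − 0.30)/2 = 0.315 m; q_3 = 0.41 × 1.57 × 0.315 = 0.2028 m³/s
w_4 = (2.22 − 0.71)/2 = 0.755 m; q_4 = 0.37 × 1.71 × 0.755 = 0.4777 m³/s
w_5 = (2.59 − 0.93)/2 = 0.83 m; q_5 = 0.29 × 0.74 × 0.83 = 0.1781 m³/s
Stations 1, 6 contribute zero (depth or velocity is 0).
Q = Σ qᵢ = 0.9540 m³/s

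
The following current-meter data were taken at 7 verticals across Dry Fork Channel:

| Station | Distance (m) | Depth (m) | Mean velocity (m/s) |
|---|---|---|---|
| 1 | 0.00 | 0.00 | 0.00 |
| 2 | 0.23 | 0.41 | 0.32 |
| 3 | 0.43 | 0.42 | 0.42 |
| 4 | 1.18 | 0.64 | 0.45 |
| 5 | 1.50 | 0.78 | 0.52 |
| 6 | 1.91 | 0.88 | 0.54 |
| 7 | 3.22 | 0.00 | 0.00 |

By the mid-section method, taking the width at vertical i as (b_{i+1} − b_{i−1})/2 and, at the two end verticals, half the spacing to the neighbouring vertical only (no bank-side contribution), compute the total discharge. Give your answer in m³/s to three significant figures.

0.823 m³/s

w_2 = (0.43 − 0.00)/2 = 0.215 m; q_2 = 0.32 × 0.41 × 0.215 = 0.02821 m³/s
w_3 = (1.18 − 0.23)/2 = 0.475 m; q_3 = 0.42 × 0.42 × 0.475 = 0.08379 m³/s
w_4 = (1.50 − 0.43)/2 = 0.535 m; q_4 = 0.45 × 0.64 × 0.535 = 0.1541 m³/s
w_5 = (1.91 − 1.18)/2 = 0.365 m; q_5 = 0.52 × 0.78 × 0.365 = 0.1480 m³/s
w_6 = (3.22 − 1.50)/2 = 0.86 m; q_6 = 0.54 × 0.88 × 0.86 = 0.4087 m³/s
Stations 1, 7 contribute zero (depth or velocity is 0).
Q = Σ qᵢ = 0.8228 m³/s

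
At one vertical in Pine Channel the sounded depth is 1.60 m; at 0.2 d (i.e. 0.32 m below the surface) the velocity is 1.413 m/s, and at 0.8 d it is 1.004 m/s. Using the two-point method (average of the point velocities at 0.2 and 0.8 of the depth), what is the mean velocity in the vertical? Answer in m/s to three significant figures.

v̄ = (1.413 + 1.004) / 2 = 1.209 m/s

1.21 m/s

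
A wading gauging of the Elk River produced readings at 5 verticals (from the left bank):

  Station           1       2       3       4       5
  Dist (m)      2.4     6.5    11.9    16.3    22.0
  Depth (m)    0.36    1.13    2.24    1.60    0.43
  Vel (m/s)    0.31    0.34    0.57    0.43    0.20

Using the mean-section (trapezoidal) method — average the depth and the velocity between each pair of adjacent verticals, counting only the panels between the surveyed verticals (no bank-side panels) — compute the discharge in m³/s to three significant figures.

11.2 m³/s

Panel 1-2: Δb = 4.1 m, d̄ = (0.36+1.13)/2 = 0.745, v̄ = (0.31+0.34)/2 = 0.325 → q = 4.1×0.745×0.325 = 0.9927 m³/s
Panel 2-3: Δb = 5.4 m, d̄ = (1.13+2.24)/2 = 1.685, v̄ = (0.34+0.57)/2 = 0.455 → q = 5.4×1.685×0.455 = 4.140 m³/s
Panel 3-4: Δb = 4.4 m, d̄ = (2.24+1.60)/2 = 1.92, v̄ = (0.57+0.43)/2 = 0.5 → q = 4.4×1.92×0.5 = 4.224 m³/s
Panel 4-5: Δb = 5.7 m, d̄ = (1.60+0.43)/2 = 1.015, v̄ = (0.43+0.20)/2 = 0.315 → q = 5.7×1.015×0.315 = 1.822 m³/s
Q = Σ q = 11.18 m³/s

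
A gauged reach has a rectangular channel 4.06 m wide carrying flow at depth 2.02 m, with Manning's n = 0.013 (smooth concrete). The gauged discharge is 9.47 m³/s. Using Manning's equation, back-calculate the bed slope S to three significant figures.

A = b·y = 4.06 × 2.02 = 8.201 m²
P = b + 2y = 4.06 + 2×2.02 = 8.100 m
R = A/P = 8.201/8.100 = 1.012 m
S = (Q·n / (1·A·R^(2/3)))² = (9.47×0.013 / (1×8.201×1.008))² = 0.0002216

0.000222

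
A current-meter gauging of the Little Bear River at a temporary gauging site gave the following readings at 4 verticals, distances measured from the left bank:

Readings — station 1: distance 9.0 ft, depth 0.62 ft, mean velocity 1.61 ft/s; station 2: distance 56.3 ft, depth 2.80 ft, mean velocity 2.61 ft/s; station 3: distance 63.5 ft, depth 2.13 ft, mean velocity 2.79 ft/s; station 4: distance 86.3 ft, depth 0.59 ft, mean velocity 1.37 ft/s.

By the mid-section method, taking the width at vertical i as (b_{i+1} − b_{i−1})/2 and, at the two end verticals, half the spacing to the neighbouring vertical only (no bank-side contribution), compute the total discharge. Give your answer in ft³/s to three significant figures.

w_1 = (56.3 − 9.0)/2 = 23.65 ft; q_1 = 1.61 × 0.62 × 23.65 = 23.61 ft³/s
w_2 = (63.5 − 9.0)/2 = 27.25 ft; q_2 = 2.61 × 2.80 × 27.25 = 199.1 ft³/s
w_3 = (86.3 − 56.3)/2 = 15 ft; q_3 = 2.79 × 2.13 × 15 = 89.14 ft³/s
w_4 = (86.3 − 63.5)/2 = 11.4 ft; q_4 = 1.37 × 0.59 × 11.4 = 9.215 ft³/s
Q = Σ qᵢ = 321.1 ft³/s

321 ft³/s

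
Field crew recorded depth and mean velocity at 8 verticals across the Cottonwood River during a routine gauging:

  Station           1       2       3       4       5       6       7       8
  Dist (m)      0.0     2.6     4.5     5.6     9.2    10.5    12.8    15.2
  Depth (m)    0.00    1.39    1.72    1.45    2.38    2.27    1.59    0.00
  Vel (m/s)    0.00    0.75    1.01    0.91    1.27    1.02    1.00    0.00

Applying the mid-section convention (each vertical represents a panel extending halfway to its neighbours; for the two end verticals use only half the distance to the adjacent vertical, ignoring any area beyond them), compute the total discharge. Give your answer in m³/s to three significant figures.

23.4 m³/s

w_2 = (4.5 − 0.0)/2 = 2.25 m; q_2 = 0.75 × 1.39 × 2.25 = 2.346 m³/s
w_3 = (5.6 − 2.6)/2 = 1.5 m; q_3 = 1.01 × 1.72 × 1.5 = 2.606 m³/s
w_4 = (9.2 − 4.5)/2 = 2.35 m; q_4 = 0.91 × 1.45 × 2.35 = 3.101 m³/s
w_5 = (10.5 − 5.6)/2 = 2.45 m; q_5 = 1.27 × 2.38 × 2.45 = 7.405 m³/s
w_6 = (12.8 − 9.2)/2 = 1.8 m; q_6 = 1.02 × 2.27 × 1.8 = 4.168 m³/s
w_7 = (15.2 − 10.5)/2 = 2.35 m; q_7 = 1.00 × 1.59 × 2.35 = 3.737 m³/s
Stations 1, 8 contribute zero (depth or velocity is 0).
Q = Σ qᵢ = 23.36 m³/s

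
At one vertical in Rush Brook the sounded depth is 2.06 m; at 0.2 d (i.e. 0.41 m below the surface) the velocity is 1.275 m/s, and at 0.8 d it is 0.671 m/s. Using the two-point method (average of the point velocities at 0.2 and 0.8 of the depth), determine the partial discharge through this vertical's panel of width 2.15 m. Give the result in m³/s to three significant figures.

v̄ = (1.275 + 0.671) / 2 = 0.9730 m/s
q = v̄ × d × w = 0.9730 × 2.06 × 2.15 = 4.309 m³/s

4.31 m³/s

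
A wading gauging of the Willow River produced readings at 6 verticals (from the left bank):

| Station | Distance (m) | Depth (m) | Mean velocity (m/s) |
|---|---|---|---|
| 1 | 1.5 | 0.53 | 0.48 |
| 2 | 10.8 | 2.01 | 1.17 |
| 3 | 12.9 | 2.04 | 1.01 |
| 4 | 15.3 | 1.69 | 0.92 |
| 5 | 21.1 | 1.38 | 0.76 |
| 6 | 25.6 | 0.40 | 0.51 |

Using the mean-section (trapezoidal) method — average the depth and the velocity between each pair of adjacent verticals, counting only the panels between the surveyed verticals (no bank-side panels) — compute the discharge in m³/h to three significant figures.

103000 m³/h

Panel 1-2: Δb = 9.3 m, d̄ = (0.53+2.01)/2 = 1.27, v̄ = (0.48+1.17)/2 = 0.825 → q = 9.3×1.27×0.825 = 9.744 m³/s
Panel 2-3: Δb = 2.1 m, d̄ = (2.01+2.04)/2 = 2.025, v̄ = (1.17+1.01)/2 = 1.09 → q = 2.1×2.025×1.09 = 4.635 m³/s
Panel 3-4: Δb = 2.4 m, d̄ = (2.04+1.69)/2 = 1.865, v̄ = (1.01+0.92)/2 = 0.965 → q = 2.4×1.865×0.965 = 4.319 m³/s
Panel 4-5: Δb = 5.8 m, d̄ = (1.69+1.38)/2 = 1.535, v̄ = (0.92+0.76)/2 = 0.84 → q = 5.8×1.535×0.84 = 7.479 m³/s
Panel 5-6: Δb = 4.5 m, d̄ = (1.38+0.40)/2 = 0.89, v̄ = (0.76+0.51)/2 = 0.635 → q = 4.5×0.89×0.635 = 2.543 m³/s
Q = Σ q = 28.72 m³/s
= 28.72 × 3600 = 103400 m³/h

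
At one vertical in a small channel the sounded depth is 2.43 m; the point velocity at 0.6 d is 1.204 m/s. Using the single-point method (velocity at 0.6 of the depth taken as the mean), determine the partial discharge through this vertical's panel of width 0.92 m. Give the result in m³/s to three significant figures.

v̄ = v₀.₆ = 1.204 m/s
q = v̄ × d × w = 1.204 × 2.43 × 0.92 = 2.692 m³/s

2.69 m³/s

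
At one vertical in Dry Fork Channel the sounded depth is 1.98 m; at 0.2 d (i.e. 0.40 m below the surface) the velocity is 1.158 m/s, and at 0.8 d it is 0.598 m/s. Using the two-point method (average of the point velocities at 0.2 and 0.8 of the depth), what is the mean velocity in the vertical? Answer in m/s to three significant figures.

0.878 m/s

v̄ = (1.158 + 0.598) / 2 = 0.8780 m/s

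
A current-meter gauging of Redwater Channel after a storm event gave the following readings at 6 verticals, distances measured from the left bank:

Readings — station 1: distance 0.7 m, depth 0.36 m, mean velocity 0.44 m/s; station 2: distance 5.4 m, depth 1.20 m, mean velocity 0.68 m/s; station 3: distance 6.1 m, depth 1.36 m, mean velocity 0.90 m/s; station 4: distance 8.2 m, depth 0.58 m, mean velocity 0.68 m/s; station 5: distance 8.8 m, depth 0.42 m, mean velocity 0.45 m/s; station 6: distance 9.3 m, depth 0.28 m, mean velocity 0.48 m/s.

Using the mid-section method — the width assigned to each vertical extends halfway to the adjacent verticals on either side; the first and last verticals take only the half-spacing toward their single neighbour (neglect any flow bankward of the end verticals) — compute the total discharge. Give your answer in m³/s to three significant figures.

w_1 = (5.4 − 0.7)/2 = 2.35 m; q_1 = 0.44 × 0.36 × 2.35 = 0.3722 m³/s
w_2 = (6.1 − 0.7)/2 = 2.7 m; q_2 = 0.68 × 1.20 × 2.7 = 2.203 m³/s
w_3 = (8.2 − 5.4)/2 = 1.4 m; q_3 = 0.90 × 1.36 × 1.4 = 1.714 m³/s
w_4 = (8.8 − 6.1)/2 = 1.35 m; q_4 = 0.68 × 0.58 × 1.35 = 0.5324 m³/s
w_5 = (9.3 − 8.2)/2 = 0.55 m; q_5 = 0.45 × 0.42 × 0.55 = 0.1040 m³/s
w_6 = (9.3 − 8.8)/2 = 0.25 m; q_6 = 0.48 × 0.28 × 0.25 = 0.03360 m³/s
Q = Σ qᵢ = 4.959 m³/s

4.96 m³/s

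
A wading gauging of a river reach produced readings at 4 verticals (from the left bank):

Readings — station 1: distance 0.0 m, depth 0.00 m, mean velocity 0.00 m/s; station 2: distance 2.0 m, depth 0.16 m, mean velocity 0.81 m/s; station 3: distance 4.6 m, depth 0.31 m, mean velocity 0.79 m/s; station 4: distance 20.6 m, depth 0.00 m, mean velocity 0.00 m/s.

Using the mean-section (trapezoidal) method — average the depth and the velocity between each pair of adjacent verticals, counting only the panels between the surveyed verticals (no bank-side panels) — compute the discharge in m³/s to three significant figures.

Panel 1-2: Δb = 2 m, d̄ = (0.00+0.16)/2 = 0.08, v̄ = (0.00+0.81)/2 = 0.405 → q = 2×0.08×0.405 = 0.06480 m³/s
Panel 2-3: Δb = 2.6 m, d̄ = (0.16+0.31)/2 = 0.235, v̄ = (0.81+0.79)/2 = 0.8 → q = 2.6×0.235×0.8 = 0.4888 m³/s
Panel 3-4: Δb = 16 m, d̄ = (0.31+0.00)/2 = 0.155, v̄ = (0.79+0.00)/2 = 0.395 → q = 16×0.155×0.395 = 0.9796 m³/s
Q = Σ q = 1.533 m³/s

1.53 m³/s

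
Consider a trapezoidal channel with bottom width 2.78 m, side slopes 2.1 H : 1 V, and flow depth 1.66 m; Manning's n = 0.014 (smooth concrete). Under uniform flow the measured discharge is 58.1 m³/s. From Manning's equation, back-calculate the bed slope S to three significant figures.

0.00619

A = (b + z·y)·y = (2.78 + 2.1×1.66)×1.66 = 10.40 m²
P = b + 2y√(1+z²) = 2.78 + 2×1.66×√(1+2.1²) = 10.50 m
R = A/P = 10.40/10.50 = 0.9904 m
S = (Q·n / (1·A·R^(2/3)))² = (58.1×0.014 / (1×10.40×0.9936))² = 0.006194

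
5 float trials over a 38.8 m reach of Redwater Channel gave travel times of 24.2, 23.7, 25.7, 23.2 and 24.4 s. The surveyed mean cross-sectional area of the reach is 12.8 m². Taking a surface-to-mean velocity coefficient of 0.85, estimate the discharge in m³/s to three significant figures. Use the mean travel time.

17.4 m³/s

t̄ = (24.2 + 23.7 + 25.7 + 23.2 + 24.4) / 5 = 24.24 s
v_surface = L / t̄ = 38.8 / 24.24 = 1.601 m/s
v_mean = 0.85 × 1.601 = 1.361 m/s
Q = A × v_mean = 12.8 × 1.361 = 17.42 m³/s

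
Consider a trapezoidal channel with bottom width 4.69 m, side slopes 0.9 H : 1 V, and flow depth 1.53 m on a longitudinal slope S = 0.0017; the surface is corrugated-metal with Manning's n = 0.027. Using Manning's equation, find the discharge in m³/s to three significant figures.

14.7 m³/s

A = (b + z·y)·y = (4.69 + 0.9×1.53)×1.53 = 9.283 m²
P = b + 2y√(1+z²) = 4.69 + 2×1.53×√(1+0.9²) = 8.807 m
R = A/P = 9.283/8.807 = 1.054 m
Q = (1/n)·A·R^(2/3)·S^(1/2) = (1/0.027) × 9.283 × 1.054^(2/3) × 0.0017^(1/2) = 14.68 m³/s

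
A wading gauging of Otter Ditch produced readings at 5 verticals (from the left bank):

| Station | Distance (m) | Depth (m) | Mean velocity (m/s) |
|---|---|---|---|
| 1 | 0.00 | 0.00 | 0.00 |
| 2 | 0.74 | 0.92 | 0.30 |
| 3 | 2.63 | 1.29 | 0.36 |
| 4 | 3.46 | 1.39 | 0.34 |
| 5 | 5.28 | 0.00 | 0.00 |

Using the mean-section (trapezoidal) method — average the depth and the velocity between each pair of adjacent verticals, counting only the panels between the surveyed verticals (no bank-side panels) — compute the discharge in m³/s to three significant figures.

Panel 1-2: Δb = 0.74 m, d̄ = (0.00+0.92)/2 = 0.46, v̄ = (0.00+0.30)/2 = 0.15 → q = 0.74×0.46×0.15 = 0.05106 m³/s
Panel 2-3: Δb = 1.89 m, d̄ = (0.92+1.29)/2 = 1.105, v̄ = (0.30+0.36)/2 = 0.33 → q = 1.89×1.105×0.33 = 0.6892 m³/s
Panel 3-4: Δb = 0.83 m, d̄ = (1.29+1.39)/2 = 1.34, v̄ = (0.36+0.34)/2 = 0.35 → q = 0.83×1.34×0.35 = 0.3893 m³/s
Panel 4-5: Δb = 1.82 m, d̄ = (1.39+0.00)/2 = 0.695, v̄ = (0.34+0.00)/2 = 0.17 → q = 1.82×0.695×0.17 = 0.2150 m³/s
Q = Σ q = 1.345 m³/s

1.34 m³/s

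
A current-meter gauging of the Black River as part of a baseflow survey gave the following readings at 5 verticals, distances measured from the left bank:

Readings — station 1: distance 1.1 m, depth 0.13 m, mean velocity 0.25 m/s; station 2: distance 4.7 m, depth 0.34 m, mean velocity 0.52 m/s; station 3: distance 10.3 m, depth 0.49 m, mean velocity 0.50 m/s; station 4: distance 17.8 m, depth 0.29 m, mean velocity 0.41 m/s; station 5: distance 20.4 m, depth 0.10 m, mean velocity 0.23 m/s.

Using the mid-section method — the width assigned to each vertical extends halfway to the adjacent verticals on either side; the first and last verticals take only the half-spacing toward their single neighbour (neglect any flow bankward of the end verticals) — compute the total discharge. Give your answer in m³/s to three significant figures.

w_1 = (4.7 − 1.1)/2 = 1.8 m; q_1 = 0.25 × 0.13 × 1.8 = 0.05850 m³/s
w_2 = (10.3 − 1.1)/2 = 4.6 m; q_2 = 0.52 × 0.34 × 4.6 = 0.8133 m³/s
w_3 = (17.8 − 4.7)/2 = 6.55 m; q_3 = 0.50 × 0.49 × 6.55 = 1.605 m³/s
w_4 = (20.4 − 10.3)/2 = 5.05 m; q_4 = 0.41 × 0.29 × 5.05 = 0.6004 m³/s
w_5 = (20.4 − 17.8)/2 = 1.3 m; q_5 = 0.23 × 0.10 × 1.3 = 0.02990 m³/s
Q = Σ qᵢ = 3.107 m³/s

3.11 m³/s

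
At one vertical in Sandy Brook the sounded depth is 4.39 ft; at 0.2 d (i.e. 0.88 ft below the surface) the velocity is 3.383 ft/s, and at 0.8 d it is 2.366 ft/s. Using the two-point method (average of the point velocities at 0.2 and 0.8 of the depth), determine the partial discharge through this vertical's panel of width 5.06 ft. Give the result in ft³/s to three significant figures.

v̄ = (3.383 + 2.366) / 2 = 2.875 ft/s
q = v̄ × d × w = 2.875 × 4.39 × 5.06 = 63.85 ft³/s

63.9 ft³/s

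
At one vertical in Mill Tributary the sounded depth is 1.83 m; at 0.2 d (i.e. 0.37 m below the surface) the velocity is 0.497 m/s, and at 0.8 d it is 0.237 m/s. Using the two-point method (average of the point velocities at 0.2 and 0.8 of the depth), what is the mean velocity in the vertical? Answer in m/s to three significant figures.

0.367 m/s

v̄ = (0.497 + 0.237) / 2 = 0.3670 m/s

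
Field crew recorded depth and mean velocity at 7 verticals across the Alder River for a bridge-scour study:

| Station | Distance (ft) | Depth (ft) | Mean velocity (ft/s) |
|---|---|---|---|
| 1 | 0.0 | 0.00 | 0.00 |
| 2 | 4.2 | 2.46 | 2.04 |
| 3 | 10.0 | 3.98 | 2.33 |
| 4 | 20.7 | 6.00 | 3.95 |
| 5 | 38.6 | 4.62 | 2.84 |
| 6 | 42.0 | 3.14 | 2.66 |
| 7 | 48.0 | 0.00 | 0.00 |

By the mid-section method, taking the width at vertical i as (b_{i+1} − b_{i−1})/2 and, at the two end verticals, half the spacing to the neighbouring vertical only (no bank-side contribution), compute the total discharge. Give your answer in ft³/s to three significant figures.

w_2 = (10.0 − 0.0)/2 = 5 ft; q_2 = 2.04 × 2.46 × 5 = 25.09 ft³/s
w_3 = (20.7 − 4.2)/2 = 8.25 ft; q_3 = 2.33 × 3.98 × 8.25 = 76.51 ft³/s
w_4 = (38.6 − 10.0)/2 = 14.3 ft; q_4 = 3.95 × 6.00 × 14.3 = 338.9 ft³/s
w_5 = (42.0 − 20.7)/2 = 10.65 ft; q_5 = 2.84 × 4.62 × 10.65 = 139.7 ft³/s
w_6 = (48.0 − 38.6)/2 = 4.7 ft; q_6 = 2.66 × 3.14 × 4.7 = 39.26 ft³/s
Stations 1, 7 contribute zero (depth or velocity is 0).
Q = Σ qᵢ = 619.5 ft³/s

620 ft³/s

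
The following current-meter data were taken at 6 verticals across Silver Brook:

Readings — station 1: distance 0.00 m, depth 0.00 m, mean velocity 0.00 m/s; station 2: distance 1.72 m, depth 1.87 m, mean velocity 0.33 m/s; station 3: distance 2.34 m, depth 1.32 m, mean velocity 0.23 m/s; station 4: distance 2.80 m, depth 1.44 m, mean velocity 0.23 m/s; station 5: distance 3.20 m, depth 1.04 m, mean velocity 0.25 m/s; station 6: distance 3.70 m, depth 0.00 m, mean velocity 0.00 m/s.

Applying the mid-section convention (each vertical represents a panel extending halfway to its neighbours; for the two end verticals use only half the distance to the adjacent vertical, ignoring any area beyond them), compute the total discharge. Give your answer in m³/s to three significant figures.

1.15 m³/s

w_2 = (2.34 − 0.00)/2 = 1.17 m; q_2 = 0.33 × 1.87 × 1.17 = 0.7220 m³/s
w_3 = (2.80 − 1.72)/2 = 0.54 m; q_3 = 0.23 × 1.32 × 0.54 = 0.1639 m³/s
w_4 = (3.20 − 2.34)/2 = 0.43 m; q_4 = 0.23 × 1.44 × 0.43 = 0.1424 m³/s
w_5 = (3.70 − 2.80)/2 = 0.45 m; q_5 = 0.25 × 1.04 × 0.45 = 0.1170 m³/s
Stations 1, 6 contribute zero (depth or velocity is 0).
Q = Σ qᵢ = 1.145 m³/s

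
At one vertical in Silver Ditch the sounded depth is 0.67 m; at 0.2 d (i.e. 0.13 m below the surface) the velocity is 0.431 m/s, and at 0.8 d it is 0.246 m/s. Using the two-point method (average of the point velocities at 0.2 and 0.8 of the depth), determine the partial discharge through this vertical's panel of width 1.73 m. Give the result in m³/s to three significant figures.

0.392 m³/s

v̄ = (0.431 + 0.246) / 2 = 0.3385 m/s
q = v̄ × d × w = 0.3385 × 0.67 × 1.73 = 0.3924 m³/s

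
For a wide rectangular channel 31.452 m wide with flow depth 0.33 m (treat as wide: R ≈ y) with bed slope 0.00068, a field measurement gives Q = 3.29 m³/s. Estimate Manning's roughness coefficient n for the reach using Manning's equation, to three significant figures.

A = b·y = 31.452 × 0.33 = 10.38 m²
Wide channel: R ≈ y = 0.33 m
n = (1/Q)·A·R^(2/3)·S^(1/2) = (1/3.29) × 10.38 × 0.4775 × 0.02608 = 0.03929

0.0393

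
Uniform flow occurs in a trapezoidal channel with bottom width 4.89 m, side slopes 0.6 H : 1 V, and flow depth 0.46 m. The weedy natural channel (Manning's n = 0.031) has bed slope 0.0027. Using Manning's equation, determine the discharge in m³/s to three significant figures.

A = (b + z·y)·y = (4.89 + 0.6×0.46)×0.46 = 2.376 m²
P = b + 2y√(1+z²) = 4.89 + 2×0.46×√(1+0.6²) = 5.963 m
R = A/P = 2.376/5.963 = 0.3985 m
Q = (1/n)·A·R^(2/3)·S^(1/2) = (1/0.031) × 2.376 × 0.3985^(2/3) × 0.0027^(1/2) = 2.157 m³/s

2.16 m³/s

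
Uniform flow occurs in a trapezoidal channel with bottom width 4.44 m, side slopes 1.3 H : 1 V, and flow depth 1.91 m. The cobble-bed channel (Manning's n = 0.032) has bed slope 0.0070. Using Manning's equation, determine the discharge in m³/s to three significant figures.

39.8 m³/s

A = (b + z·y)·y = (4.44 + 1.3×1.91)×1.91 = 13.22 m²
P = b + 2y√(1+z²) = 4.44 + 2×1.91×√(1+1.3²) = 10.71 m
R = A/P = 13.22/10.71 = 1.235 m
Q = (1/n)·A·R^(2/3)·S^(1/2) = (1/0.032) × 13.22 × 1.235^(2/3) × 0.0070^(1/2) = 39.80 m³/s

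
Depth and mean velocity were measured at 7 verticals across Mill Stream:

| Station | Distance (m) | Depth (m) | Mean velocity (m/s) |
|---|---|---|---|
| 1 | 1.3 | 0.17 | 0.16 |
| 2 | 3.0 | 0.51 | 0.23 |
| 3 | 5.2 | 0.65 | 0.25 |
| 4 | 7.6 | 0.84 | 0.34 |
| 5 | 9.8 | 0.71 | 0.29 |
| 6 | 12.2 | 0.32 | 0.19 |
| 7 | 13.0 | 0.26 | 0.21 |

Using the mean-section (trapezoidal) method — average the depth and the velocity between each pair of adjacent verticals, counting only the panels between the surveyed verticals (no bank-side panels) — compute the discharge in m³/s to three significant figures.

Panel 1-2: Δb = 1.7 m, d̄ = (0.17+0.51)/2 = 0.34, v̄ = (0.16+0.23)/2 = 0.195 → q = 1.7×0.34×0.195 = 0.1127 m³/s
Panel 2-3: Δb = 2.2 m, d̄ = (0.51+0.65)/2 = 0.58, v̄ = (0.23+0.25)/2 = 0.24 → q = 2.2×0.58×0.24 = 0.3062 m³/s
Panel 3-4: Δb = 2.4 m, d̄ = (0.65+0.84)/2 = 0.745, v̄ = (0.25+0.34)/2 = 0.295 → q = 2.4×0.745×0.295 = 0.5275 m³/s
Panel 4-5: Δb = 2.2 m, d̄ = (0.84+0.71)/2 = 0.775, v̄ = (0.34+0.29)/2 = 0.315 → q = 2.2×0.775×0.315 = 0.5371 m³/s
Panel 5-6: Δb = 2.4 m, d̄ = (0.71+0.32)/2 = 0.515, v̄ = (0.29+0.19)/2 = 0.24 → q = 2.4×0.515×0.24 = 0.2966 m³/s
Panel 6-7: Δb = 0.8 m, d̄ = (0.32+0.26)/2 = 0.29, v̄ = (0.19+0.21)/2 = 0.2 → q = 0.8×0.29×0.2 = 0.04640 m³/s
Q = Σ q = 1.827 m³/s

1.83 m³/s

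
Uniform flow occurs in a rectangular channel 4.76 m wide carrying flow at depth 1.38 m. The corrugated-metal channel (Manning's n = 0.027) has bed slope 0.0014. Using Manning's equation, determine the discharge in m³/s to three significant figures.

A = b·y = 4.76 × 1.38 = 6.569 m²
P = b + 2y = 4.76 + 2×1.38 = 7.520 m
R = A/P = 6.569/7.520 = 0.8735 m
Q = (1/n)·A·R^(2/3)·S^(1/2) = (1/0.027) × 6.569 × 0.8735^(2/3) × 0.0014^(1/2) = 8.318 m³/s

8.32 m³/s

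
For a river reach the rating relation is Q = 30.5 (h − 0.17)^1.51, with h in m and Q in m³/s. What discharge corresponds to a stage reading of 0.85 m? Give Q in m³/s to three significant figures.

Q = 30.5 × (0.85 − 0.17)^1.51 = 30.5 × 0.68^1.51 = 17.04 m³/s

17.0 m³/s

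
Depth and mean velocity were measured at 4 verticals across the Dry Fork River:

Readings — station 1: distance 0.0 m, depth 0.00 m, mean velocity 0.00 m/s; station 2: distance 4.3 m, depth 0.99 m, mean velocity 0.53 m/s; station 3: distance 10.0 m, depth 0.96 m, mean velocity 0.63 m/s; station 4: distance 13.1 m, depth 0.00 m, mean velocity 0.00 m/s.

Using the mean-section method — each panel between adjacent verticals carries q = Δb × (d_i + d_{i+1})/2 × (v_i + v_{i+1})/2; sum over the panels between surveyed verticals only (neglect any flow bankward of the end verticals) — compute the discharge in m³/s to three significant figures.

4.26 m³/s

Panel 1-2: Δb = 4.3 m, d̄ = (0.00+0.99)/2 = 0.495, v̄ = (0.00+0.53)/2 = 0.265 → q = 4.3×0.495×0.265 = 0.5641 m³/s
Panel 2-3: Δb = 5.7 m, d̄ = (0.99+0.96)/2 = 0.975, v̄ = (0.53+0.63)/2 = 0.58 → q = 5.7×0.975×0.58 = 3.223 m³/s
Panel 3-4: Δb = 3.1 m, d̄ = (0.96+0.00)/2 = 0.48, v̄ = (0.63+0.00)/2 = 0.315 → q = 3.1×0.48×0.315 = 0.4687 m³/s
Q = Σ q = 4.256 m³/s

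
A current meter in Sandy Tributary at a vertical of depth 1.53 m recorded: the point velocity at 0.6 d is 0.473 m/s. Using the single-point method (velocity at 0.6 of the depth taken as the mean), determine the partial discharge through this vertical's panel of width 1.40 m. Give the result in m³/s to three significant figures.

1.01 m³/s

v̄ = v₀.₆ = 0.473 m/s
q = v̄ × d × w = 0.4730 × 1.53 × 1.40 = 1.013 m³/s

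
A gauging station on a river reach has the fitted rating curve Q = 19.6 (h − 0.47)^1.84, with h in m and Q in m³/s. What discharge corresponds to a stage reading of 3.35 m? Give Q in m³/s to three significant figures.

137 m³/s

Q = 19.6 × (3.35 − 0.47)^1.84 = 19.6 × 2.88^1.84 = 137.3 m³/s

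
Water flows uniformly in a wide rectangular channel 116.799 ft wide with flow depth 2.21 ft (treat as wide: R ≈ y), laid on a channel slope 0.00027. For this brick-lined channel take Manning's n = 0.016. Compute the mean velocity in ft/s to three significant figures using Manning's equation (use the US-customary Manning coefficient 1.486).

2.59 ft/s

A = b·y = 116.799 × 2.21 = 258.1 ft²
Wide channel: R ≈ y = 2.21 ft
Q = (1.486/n)·A·R^(2/3)·S^(1/2) = (1.486/0.016) × 258.1 × 2.210^(2/3) × 0.00027^(1/2) = 668.4 ft³/s
V = Q/A = 668.4/258.1 = 2.589 ft/s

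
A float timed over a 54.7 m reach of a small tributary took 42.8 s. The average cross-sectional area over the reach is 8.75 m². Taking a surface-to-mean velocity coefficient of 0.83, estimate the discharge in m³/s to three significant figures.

v_surface = L / t̄ = 54.7 / 42.8 = 1.278 m/s
v_mean = 0.83 × 1.278 = 1.061 m/s
Q = A × v_mean = 8.75 × 1.061 = 9.282 m³/s

9.28 m³/s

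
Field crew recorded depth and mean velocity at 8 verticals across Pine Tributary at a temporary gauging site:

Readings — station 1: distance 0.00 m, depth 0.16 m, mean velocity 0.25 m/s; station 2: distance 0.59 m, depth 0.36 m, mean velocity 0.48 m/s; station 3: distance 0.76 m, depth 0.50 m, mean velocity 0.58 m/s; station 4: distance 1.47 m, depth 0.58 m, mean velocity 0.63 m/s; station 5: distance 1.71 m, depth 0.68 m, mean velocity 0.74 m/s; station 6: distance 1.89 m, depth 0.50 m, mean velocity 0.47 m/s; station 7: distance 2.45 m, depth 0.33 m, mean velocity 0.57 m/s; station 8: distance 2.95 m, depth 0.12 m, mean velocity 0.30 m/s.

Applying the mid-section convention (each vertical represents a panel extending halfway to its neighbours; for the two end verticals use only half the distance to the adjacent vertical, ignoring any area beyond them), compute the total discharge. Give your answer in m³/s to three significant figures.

w_1 = (0.59 − 0.00)/2 = 0.295 m; q_1 = 0.25 × 0.16 × 0.295 = 0.01180 m³/s
w_2 = (0.76 − 0.00)/2 = 0.38 m; q_2 = 0.48 × 0.36 × 0.38 = 0.06566 m³/s
w_3 = (1.47 − 0.59)/2 = 0.44 m; q_3 = 0.58 × 0.50 × 0.44 = 0.1276 m³/s
w_4 = (1.71 − 0.76)/2 = 0.475 m; q_4 = 0.63 × 0.58 × 0.475 = 0.1736 m³/s
w_5 = (1.89 − 1.47)/2 = 0.21 m; q_5 = 0.74 × 0.68 × 0.21 = 0.1057 m³/s
w_6 = (2.45 − 1.71)/2 = 0.37 m; q_6 = 0.47 × 0.50 × 0.37 = 0.08695 m³/s
w_7 = (2.95 − 1.89)/2 = 0.53 m; q_7 = 0.57 × 0.33 × 0.53 = 0.09969 m³/s
w_8 = (2.95 − 2.45)/2 = 0.25 m; q_8 = 0.30 × 0.12 × 0.25 = 0.009000 m³/s
Q = Σ qᵢ = 0.6799 m³/s

0.680 m³/s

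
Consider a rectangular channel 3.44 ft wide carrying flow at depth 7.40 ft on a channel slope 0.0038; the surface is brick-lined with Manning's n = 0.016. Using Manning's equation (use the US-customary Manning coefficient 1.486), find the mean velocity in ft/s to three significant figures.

A = b·y = 3.44 × 7.40 = 25.46 ft²
P = b + 2y = 3.44 + 2×7.40 = 18.24 ft
R = A/P = 25.46/18.24 = 1.396 ft
Q = (1.486/n)·A·R^(2/3)·S^(1/2) = (1.486/0.016) × 25.46 × 1.396^(2/3) × 0.0038^(1/2) = 182.0 ft³/s
V = Q/A = 182.0/25.46 = 7.150 ft/s

7.15 ft/s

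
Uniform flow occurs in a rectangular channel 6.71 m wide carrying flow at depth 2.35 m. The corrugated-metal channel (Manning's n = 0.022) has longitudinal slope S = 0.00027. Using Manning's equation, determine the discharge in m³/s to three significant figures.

A = b·y = 6.71 × 2.35 = 15.77 m²
P = b + 2y = 6.71 + 2×2.35 = 11.41 m
R = A/P = 15.77/11.41 = 1.382 m
Q = (1/n)·A·R^(2/3)·S^(1/2) = (1/0.022) × 15.77 × 1.382^(2/3) × 0.00027^(1/2) = 14.61 m³/s

14.6 m³/s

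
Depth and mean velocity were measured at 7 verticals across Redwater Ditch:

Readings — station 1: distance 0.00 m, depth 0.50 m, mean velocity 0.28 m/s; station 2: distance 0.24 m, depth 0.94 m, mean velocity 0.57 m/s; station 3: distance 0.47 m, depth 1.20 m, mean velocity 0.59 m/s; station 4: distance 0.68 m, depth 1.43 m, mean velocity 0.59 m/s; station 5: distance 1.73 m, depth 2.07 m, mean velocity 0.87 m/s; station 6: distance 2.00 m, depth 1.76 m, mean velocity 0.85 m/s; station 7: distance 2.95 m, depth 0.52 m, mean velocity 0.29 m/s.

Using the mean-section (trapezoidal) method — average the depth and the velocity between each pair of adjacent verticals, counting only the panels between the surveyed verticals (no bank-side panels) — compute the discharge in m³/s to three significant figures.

Panel 1-2: Δb = 0.24 m, d̄ = (0.50+0.94)/2 = 0.72, v̄ = (0.28+0.57)/2 = 0.425 → q = 0.24×0.72×0.425 = 0.07344 m³/s
Panel 2-3: Δb = 0.23 m, d̄ = (0.94+1.20)/2 = 1.07, v̄ = (0.57+0.59)/2 = 0.58 → q = 0.23×1.07×0.58 = 0.1427 m³/s
Panel 3-4: Δb = 0.21 m, d̄ = (1.20+1.43)/2 = 1.315, v̄ = (0.59+0.59)/2 = 0.59 → q = 0.21×1.315×0.59 = 0.1629 m³/s
Panel 4-5: Δb = 1.05 m, d̄ = (1.43+2.07)/2 = 1.75, v̄ = (0.59+0.87)/2 = 0.73 → q = 1.05×1.75×0.73 = 1.341 m³/s
Panel 5-6: Δb = 0.27 m, d̄ = (2.07+1.76)/2 = 1.915, v̄ = (0.87+0.85)/2 = 0.86 → q = 0.27×1.915×0.86 = 0.4447 m³/s
Panel 6-7: Δb = 0.95 m, d̄ = (1.76+0.52)/2 = 1.14, v̄ = (0.85+0.29)/2 = 0.57 → q = 0.95×1.14×0.57 = 0.6173 m³/s
Q = Σ q = 2.782 m³/s

2.78 m³/s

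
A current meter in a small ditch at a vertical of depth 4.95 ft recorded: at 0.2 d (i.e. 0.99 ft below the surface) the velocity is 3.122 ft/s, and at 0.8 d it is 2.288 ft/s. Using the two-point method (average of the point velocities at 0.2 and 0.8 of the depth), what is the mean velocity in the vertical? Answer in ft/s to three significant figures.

v̄ = (3.122 + 2.288) / 2 = 2.705 ft/s

2.71 ft/s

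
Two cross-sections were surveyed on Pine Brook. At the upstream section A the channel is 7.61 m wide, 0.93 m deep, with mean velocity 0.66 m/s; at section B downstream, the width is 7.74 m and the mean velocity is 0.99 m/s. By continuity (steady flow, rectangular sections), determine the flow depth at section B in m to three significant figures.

Q = A₁V₁ = (7.61×0.93) × 0.66 = 4.671 m³/s
d₂ = Q/(b₂ V₂) = 4.671/(7.74×0.99) = 0.6096 m

0.610 m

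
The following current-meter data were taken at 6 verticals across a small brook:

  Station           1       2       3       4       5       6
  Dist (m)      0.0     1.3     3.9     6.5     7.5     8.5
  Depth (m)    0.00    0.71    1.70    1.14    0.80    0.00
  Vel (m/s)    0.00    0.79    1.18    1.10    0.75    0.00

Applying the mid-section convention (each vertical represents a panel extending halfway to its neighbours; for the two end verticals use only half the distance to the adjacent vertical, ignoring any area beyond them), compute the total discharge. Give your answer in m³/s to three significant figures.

9.17 m³/s

w_2 = (3.9 − 0.0)/2 = 1.95 m; q_2 = 0.79 × 0.71 × 1.95 = 1.094 m³/s
w_3 = (6.5 − 1.3)/2 = 2.6 m; q_3 = 1.18 × 1.70 × 2.6 = 5.216 m³/s
w_4 = (7.5 − 3.9)/2 = 1.8 m; q_4 = 1.10 × 1.14 × 1.8 = 2.257 m³/s
w_5 = (8.5 − 6.5)/2 = 1 m; q_5 = 0.75 × 0.80 × 1 = 0.6000 m³/s
Stations 1, 6 contribute zero (depth or velocity is 0).
Q = Σ qᵢ = 9.167 m³/s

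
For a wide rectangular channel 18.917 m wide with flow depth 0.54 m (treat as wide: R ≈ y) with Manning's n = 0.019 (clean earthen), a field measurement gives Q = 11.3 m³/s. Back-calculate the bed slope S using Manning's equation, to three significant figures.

0.00100

A = b·y = 18.917 × 0.54 = 10.22 m²
Wide channel: R ≈ y = 0.54 m
S = (Q·n / (1·A·R^(2/3)))² = (11.3×0.019 / (1×10.22×0.6631))² = 0.001005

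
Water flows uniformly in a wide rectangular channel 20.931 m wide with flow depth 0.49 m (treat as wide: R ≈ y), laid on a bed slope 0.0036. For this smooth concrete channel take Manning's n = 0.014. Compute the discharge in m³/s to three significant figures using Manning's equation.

27.3 m³/s

A = b·y = 20.931 × 0.49 = 10.26 m²
Wide channel: R ≈ y = 0.49 m
Q = (1/n)·A·R^(2/3)·S^(1/2) = (1/0.014) × 10.26 × 0.4900^(2/3) × 0.0036^(1/2) = 27.32 m³/s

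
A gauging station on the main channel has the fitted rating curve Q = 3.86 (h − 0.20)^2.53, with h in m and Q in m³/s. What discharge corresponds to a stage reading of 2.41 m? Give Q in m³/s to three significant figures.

Q = 3.86 × (2.41 − 0.20)^2.53 = 3.86 × 2.21^2.53 = 28.70 m³/s

28.7 m³/s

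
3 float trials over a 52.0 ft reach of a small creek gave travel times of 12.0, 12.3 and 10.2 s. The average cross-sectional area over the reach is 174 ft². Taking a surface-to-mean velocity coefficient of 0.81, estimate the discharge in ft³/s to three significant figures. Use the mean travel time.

t̄ = (12.0 + 12.3 + 10.2) / 3 = 11.5 s
v_surface = L / t̄ = 52.0 / 11.5 = 4.522 ft/s
v_mean = 0.81 × 4.522 = 3.663 ft/s
Q = A × v_mean = 174 × 3.663 = 637.3 ft³/s

637 ft³/s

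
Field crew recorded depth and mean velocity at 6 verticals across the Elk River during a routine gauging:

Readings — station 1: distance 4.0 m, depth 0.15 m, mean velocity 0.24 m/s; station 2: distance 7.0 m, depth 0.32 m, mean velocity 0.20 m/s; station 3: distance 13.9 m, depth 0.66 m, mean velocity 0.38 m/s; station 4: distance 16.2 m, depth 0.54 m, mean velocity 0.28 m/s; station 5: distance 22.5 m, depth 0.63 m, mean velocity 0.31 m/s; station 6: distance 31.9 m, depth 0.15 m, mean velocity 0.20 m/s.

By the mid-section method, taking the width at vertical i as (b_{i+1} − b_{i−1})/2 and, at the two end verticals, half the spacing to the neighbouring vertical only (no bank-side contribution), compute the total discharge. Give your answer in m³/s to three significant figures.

w_1 = (7.0 − 4.0)/2 = 1.5 m; q_1 = 0.24 × 0.15 × 1.5 = 0.05400 m³/s
w_2 = (13.9 − 4.0)/2 = 4.95 m; q_2 = 0.20 × 0.32 × 4.95 = 0.3168 m³/s
w_3 = (16.2 − 7.0)/2 = 4.6 m; q_3 = 0.38 × 0.66 × 4.6 = 1.154 m³/s
w_4 = (22.5 − 13.9)/2 = 4.3 m; q_4 = 0.28 × 0.54 × 4.3 = 0.6502 m³/s
w_5 = (31.9 − 16.2)/2 = 7.85 m; q_5 = 0.31 × 0.63 × 7.85 = 1.533 m³/s
w_6 = (31.9 − 22.5)/2 = 4.7 m; q_6 = 0.20 × 0.15 × 4.7 = 0.1410 m³/s
Q = Σ qᵢ = 3.849 m³/s

3.85 m³/s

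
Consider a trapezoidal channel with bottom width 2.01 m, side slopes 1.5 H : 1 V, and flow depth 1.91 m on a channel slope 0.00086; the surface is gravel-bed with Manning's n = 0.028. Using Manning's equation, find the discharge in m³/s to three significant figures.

10.1 m³/s

A = (b + z·y)·y = (2.01 + 1.5×1.91)×1.91 = 9.311 m²
P = b + 2y√(1+z²) = 2.01 + 2×1.91×√(1+1.5²) = 8.897 m
R = A/P = 9.311/8.897 = 1.047 m
Q = (1/n)·A·R^(2/3)·S^(1/2) = (1/0.028) × 9.311 × 1.047^(2/3) × 0.00086^(1/2) = 10.05 m³/s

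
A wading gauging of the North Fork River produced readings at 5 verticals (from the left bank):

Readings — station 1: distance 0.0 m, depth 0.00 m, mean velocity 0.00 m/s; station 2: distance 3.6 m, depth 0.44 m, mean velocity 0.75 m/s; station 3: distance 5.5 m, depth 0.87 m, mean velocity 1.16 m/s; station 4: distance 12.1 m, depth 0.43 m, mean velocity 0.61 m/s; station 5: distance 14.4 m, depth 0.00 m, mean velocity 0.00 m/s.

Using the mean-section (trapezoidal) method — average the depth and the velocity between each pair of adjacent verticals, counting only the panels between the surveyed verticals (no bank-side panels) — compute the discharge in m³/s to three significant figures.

Panel 1-2: Δb = 3.6 m, d̄ = (0.00+0.44)/2 = 0.22, v̄ = (0.00+0.75)/2 = 0.375 → q = 3.6×0.22×0.375 = 0.2970 m³/s
Panel 2-3: Δb = 1.9 m, d̄ = (0.44+0.87)/2 = 0.655, v̄ = (0.75+1.16)/2 = 0.955 → q = 1.9×0.655×0.955 = 1.188 m³/s
Panel 3-4: Δb = 6.6 m, d̄ = (0.87+0.43)/2 = 0.65, v̄ = (1.16+0.61)/2 = 0.885 → q = 6.6×0.65×0.885 = 3.797 m³/s
Panel 4-5: Δb = 2.3 m, d̄ = (0.43+0.00)/2 = 0.215, v̄ = (0.61+0.00)/2 = 0.305 → q = 2.3×0.215×0.305 = 0.1508 m³/s
Q = Σ q = 5.433 m³/s

5.43 m³/s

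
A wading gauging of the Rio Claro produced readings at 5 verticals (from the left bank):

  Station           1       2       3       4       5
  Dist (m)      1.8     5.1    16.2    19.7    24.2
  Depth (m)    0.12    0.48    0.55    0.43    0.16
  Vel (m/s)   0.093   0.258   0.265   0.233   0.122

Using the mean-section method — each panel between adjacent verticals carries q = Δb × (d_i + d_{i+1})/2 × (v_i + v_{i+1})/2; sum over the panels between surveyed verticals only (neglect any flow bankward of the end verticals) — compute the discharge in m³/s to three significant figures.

2.33 m³/s

Panel 1-2: Δb = 3.3 m, d̄ = (0.12+0.48)/2 = 0.3, v̄ = (0.093+0.258)/2 = 0.1755 → q = 3.3×0.3×0.1755 = 0.1737 m³/s
Panel 2-3: Δb = 11.1 m, d̄ = (0.48+0.55)/2 = 0.515, v̄ = (0.258+0.265)/2 = 0.2615 → q = 11.1×0.515×0.2615 = 1.495 m³/s
Panel 3-4: Δb = 3.5 m, d̄ = (0.55+0.43)/2 = 0.49, v̄ = (0.265+0.233)/2 = 0.249 → q = 3.5×0.49×0.249 = 0.4270 m³/s
Panel 4-5: Δb = 4.5 m, d̄ = (0.43+0.16)/2 = 0.295, v̄ = (0.233+0.122)/2 = 0.1775 → q = 4.5×0.295×0.1775 = 0.2356 m³/s
Q = Σ q = 2.331 m³/s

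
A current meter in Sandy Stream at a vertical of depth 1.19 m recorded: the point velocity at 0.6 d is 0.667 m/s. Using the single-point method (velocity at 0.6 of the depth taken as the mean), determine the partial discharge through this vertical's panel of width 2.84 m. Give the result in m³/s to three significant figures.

v̄ = v₀.₆ = 0.667 m/s
q = v̄ × d × w = 0.6670 × 1.19 × 2.84 = 2.254 m³/s

2.25 m³/s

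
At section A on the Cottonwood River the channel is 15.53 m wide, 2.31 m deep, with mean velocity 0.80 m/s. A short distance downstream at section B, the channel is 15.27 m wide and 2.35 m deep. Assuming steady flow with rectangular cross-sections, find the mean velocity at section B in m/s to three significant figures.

0.800 m/s

Q = A₁V₁ = (15.53×2.31) × 0.80 = 28.70 m³/s
A₂ = 15.27 × 2.35 = 35.88 m²
V₂ = Q/A₂ = 28.70/35.88 = 0.7998 m/s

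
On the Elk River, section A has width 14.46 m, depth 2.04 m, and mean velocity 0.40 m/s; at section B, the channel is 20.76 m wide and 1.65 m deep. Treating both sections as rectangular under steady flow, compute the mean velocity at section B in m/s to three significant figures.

Q = A₁V₁ = (14.46×2.04) × 0.40 = 11.80 m³/s
A₂ = 20.76 × 1.65 = 34.25 m²
V₂ = Q/A₂ = 11.80/34.25 = 0.3445 m/s

0.344 m/s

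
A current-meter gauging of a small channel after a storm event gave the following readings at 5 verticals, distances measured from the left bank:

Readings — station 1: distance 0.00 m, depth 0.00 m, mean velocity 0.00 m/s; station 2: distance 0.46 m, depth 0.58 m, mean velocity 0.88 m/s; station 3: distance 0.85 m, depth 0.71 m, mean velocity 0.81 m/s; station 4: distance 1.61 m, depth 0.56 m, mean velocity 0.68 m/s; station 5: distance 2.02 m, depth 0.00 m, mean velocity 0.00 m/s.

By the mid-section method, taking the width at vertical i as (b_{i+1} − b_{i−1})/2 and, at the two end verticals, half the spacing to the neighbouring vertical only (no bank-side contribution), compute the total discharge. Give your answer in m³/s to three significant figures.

w_2 = (0.85 − 0.00)/2 = 0.425 m; q_2 = 0.88 × 0.58 × 0.425 = 0.2169 m³/s
w_3 = (1.61 − 0.46)/2 = 0.575 m; q_3 = 0.81 × 0.71 × 0.575 = 0.3307 m³/s
w_4 = (2.02 − 0.85)/2 = 0.585 m; q_4 = 0.68 × 0.56 × 0.585 = 0.2228 m³/s
Stations 1, 5 contribute zero (depth or velocity is 0).
Q = Σ qᵢ = 0.7704 m³/s

0.770 m³/s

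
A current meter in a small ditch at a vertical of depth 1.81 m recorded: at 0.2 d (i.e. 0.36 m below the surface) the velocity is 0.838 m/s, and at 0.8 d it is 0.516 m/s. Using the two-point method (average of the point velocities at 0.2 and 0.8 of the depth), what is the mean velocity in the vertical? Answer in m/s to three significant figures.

0.677 m/s

v̄ = (0.838 + 0.516) / 2 = 0.6770 m/s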